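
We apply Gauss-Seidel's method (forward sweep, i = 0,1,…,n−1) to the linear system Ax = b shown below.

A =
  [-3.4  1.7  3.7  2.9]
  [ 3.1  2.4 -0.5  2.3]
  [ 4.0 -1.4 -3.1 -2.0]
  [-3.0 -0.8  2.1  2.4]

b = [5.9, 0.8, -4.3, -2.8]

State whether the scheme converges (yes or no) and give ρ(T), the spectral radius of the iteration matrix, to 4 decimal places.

Split A = D + L + U, D = diag(-3.4, 2.4, -3.1, 2.4).
T_GS = -(D+L)⁻¹U: row 0 first, T[0,3] = -(2.9)/(-3.4) = +0.8529; later rows by forward substitution.
  T[0,:] = [+0.0000  +0.5000  +1.0882  +0.8529]
  T[1,:] = [+0.0000  -0.6458  -1.1973  -2.0600]
  T[2,:] = [+0.0000  +0.9368  +1.9449  +1.3858]
  T[3,:] = [+0.0000  -0.4100  -0.7406  -0.8330]
|λ(T)| sorted: 1.2438, 0.8566, 0.0788, 0.0000.
ρ(T) = max|λ| = 1.2438; 1.2438 > 1 ⇒ diverges.

no, ρ = 1.2438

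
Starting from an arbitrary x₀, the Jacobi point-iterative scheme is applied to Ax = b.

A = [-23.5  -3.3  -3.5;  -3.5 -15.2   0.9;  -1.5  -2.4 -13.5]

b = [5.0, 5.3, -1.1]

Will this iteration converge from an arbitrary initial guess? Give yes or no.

Split A = D + L + U, D = diag(-23.5, -15.2, -13.5).
Jacobi: T = -D⁻¹(L+U), T[2,1] = -(-2.4)/(-13.5) = -0.1778; T[2,2] = 0.
  T[0,:] = [+0.0000, -0.1404, -0.1489]
  T[1,:] = [-0.2303, +0.0000, +0.0592]
  T[2,:] = [-0.1111, -0.1778, +0.0000]
eigenvalue magnitudes: 0.2440, 0.1456, 0.1456.
ρ = 0.2440; 0.2440 < 1 ⇒ converges.

yes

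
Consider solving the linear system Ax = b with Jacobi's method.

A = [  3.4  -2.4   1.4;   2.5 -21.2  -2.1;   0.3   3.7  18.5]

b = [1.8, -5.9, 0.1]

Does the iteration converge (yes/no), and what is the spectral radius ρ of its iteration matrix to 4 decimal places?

Let D = diag(3.4, -21.2, 18.5); L, U the strict triangles.
Jacobi T = -D⁻¹(L+U): T[1,0] = -(2.5)/(-21.2) = +0.1179; T[1,1] = 0.
  T[0,:] = [+0.0000 +0.7059 -0.4118]
  T[1,:] = [+0.1179 +0.0000 -0.0991]
  T[2,:] = [-0.0162 -0.2000 +0.0000]
|λ(T)| sorted: 0.3726, 0.2612, 0.1115.
ρ = 0.3726; 0.3726 < 1, so it converges for any x₀.

yes, ρ = 0.3726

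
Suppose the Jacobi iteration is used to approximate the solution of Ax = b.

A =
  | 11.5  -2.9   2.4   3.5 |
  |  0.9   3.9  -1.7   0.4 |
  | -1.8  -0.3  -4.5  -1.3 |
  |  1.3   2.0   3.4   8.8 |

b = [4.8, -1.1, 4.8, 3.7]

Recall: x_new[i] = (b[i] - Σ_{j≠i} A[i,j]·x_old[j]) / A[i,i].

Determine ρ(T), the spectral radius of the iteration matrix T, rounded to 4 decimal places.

0.5748

A = D + L + U where D = diag(11.5, 3.9, -4.5, 8.8).
T_J = -D⁻¹(L+U): T[1,3] = -(0.4)/(3.9) = -0.1026; T[1,1] = 0.
  T[0,:] = [+0.0000 +0.2522 -0.2087 -0.3043]
  T[1,:] = [-0.2308 +0.0000 +0.4359 -0.1026]
  T[2,:] = [-0.4000 -0.0667 +0.0000 -0.2889]
  T[3,:] = [-0.1477 -0.2273 -0.3864 +0.0000]
moduli |λ_i(T)| = 0.5748, 0.3955, 0.3955, 0.0037.
spectral radius ρ = 0.5748; 0.5748 < 1: convergent.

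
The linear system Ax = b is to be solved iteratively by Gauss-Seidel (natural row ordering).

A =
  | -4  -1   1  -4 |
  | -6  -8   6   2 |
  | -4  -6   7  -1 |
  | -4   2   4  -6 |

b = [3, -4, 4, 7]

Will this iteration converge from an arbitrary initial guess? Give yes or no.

no

Let D = diag(-4, -8, 7, -6); L, U the strict triangles.
Gauss-Seidel: T = -(D+L)⁻¹U, row 0 first, T[0,1] = -(-1)/(-4) = -0.2500; later rows by forward substitution.
  T[0,:] = [+0.0000, -0.2500, +0.2500, -1.0000]
  T[1,:] = [+0.0000, +0.1875, +0.5625, +1.0000]
  T[2,:] = [+0.0000, +0.0179, +0.6250, +0.4286]
  T[3,:] = [+0.0000, +0.2411, +0.4375, +1.2857]
|λ(T)| sorted: 1.6721, 0.3994, 0.0267, 0.0000.
spectral radius ρ = 1.6721; 1.6721 > 1, so it fails to converge.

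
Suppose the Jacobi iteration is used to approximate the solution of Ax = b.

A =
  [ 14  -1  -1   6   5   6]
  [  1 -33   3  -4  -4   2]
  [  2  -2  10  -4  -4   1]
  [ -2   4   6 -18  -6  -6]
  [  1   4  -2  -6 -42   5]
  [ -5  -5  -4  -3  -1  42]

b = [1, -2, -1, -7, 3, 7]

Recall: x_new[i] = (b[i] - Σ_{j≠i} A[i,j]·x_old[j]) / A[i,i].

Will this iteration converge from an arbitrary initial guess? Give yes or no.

Let D = diag(14, -33, 10, -18, -42, 42); L, U the strict triangles.
Jacobi: T = -D⁻¹(L+U), T[3,5] = -(-6)/(-18) = -0.3333; T[3,3] = 0.
  T[0,:] = [+0.0000  +0.0714  +0.0714  -0.4286  -0.3571  -0.4286]
  T[1,:] = [+0.0303  +0.0000  +0.0909  -0.1212  -0.1212  +0.0606]
  T[2,:] = [-0.2000  +0.2000  +0.0000  +0.4000  +0.4000  -0.1000]
  T[3,:] = [-0.1111  +0.2222  +0.3333  +0.0000  -0.3333  -0.3333]
  T[4,:] = [+0.0238  +0.0952  -0.0476  -0.1429  +0.0000  +0.1190]
  T[5,:] = [+0.1190  +0.1190  +0.0952  +0.0714  +0.0238  +0.0000]
eigenvalue magnitudes: 0.4299, 0.2803, 0.2742, 0.2742, 0.1632, 0.1601.
ρ(T) = max|λ| = 0.4299; 0.4299 < 1: convergent.

yes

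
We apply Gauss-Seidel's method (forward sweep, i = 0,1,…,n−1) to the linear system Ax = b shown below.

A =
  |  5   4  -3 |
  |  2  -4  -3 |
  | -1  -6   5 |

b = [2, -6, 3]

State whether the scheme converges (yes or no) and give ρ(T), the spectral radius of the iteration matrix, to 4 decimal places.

yes, ρ = 0.9467

Split A = D + L + U, D = diag(5, -4, 5).
Gauss-Seidel: T = -(D+L)⁻¹U, row 0 first, T[0,1] = -(4)/(5) = -0.8000; later rows by forward substitution.
  T[0,:] = [+0.0000, -0.8000, +0.6000]
  T[1,:] = [+0.0000, -0.4000, -0.4500]
  T[2,:] = [+0.0000, -0.6400, -0.4200]
|eigenvalues of T|: 0.9467, 0.1267, 0.0000.
spectral radius ρ = 0.9467; 0.9467 < 1: convergent.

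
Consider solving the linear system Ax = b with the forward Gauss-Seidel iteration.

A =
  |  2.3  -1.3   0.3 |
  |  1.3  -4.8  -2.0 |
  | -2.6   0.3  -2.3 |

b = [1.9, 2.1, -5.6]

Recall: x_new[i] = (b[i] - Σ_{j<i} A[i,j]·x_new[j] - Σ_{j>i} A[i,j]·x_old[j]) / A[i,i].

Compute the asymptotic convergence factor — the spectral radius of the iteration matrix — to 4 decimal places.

Diagonal D = diag(2.3, -4.8, -2.3); L, U strict lower/upper.
Gauss-Seidel: T = -(D+L)⁻¹U, row 0 first, T[0,2] = -(0.3)/(2.3) = -0.1304; later rows by forward substitution.
  T[0,:] = [+0.0000 +0.5652 -0.1304]
  T[1,:] = [+0.0000 +0.1531 -0.4520]
  T[2,:] = [+0.0000 -0.6190 +0.0885]
|eigenvalues of T|: 0.6507, 0.4091, 0.0000.
ρ(T) = max|λ| = 0.6507; 0.6507 < 1, so it converges for any x₀.

0.6507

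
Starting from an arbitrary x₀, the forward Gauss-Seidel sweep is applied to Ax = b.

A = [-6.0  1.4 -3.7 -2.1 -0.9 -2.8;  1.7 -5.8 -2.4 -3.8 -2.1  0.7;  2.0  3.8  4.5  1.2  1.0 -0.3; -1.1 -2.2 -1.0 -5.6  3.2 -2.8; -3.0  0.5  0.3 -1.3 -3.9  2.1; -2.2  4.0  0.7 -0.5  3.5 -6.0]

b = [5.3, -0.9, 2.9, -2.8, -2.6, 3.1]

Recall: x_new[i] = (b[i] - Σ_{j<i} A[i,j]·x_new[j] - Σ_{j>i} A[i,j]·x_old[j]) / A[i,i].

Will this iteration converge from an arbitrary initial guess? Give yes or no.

Split A = D + L + U, D = diag(-6, -5.8, 4.5, -5.6, -3.9, -6).
GS T = -(D+L)⁻¹U: row 0 first, T[0,1] = -(1.4)/(-6) = +0.2333; later rows by forward substitution.
  T[0,:] = [+0.0000 +0.2333 -0.6167 -0.3500 -0.1500 -0.4667]
  T[1,:] = [+0.0000 +0.0684 -0.5945 -0.7578 -0.4060 -0.0161]
  T[2,:] = [+0.0000 -0.1615 +0.7761 +0.5288 +0.1873 +0.2877]
  T[3,:] = [+0.0000 -0.0439 +0.2161 +0.2720 +0.7270 -0.4534]
  T[4,:] = [+0.0000 -0.1685 +0.3858 +0.1221 -0.1646 +1.0686]
  T[5,:] = [+0.0000 -0.1534 +0.1273 -0.2666 -0.3504 +0.8551]
|eigenvalues of T|: 1.2905, 0.4842, 0.4842, 0.3224, 0.0298, 0.0000.
spectral radius ρ = 1.2905; 1.2905 > 1 ⇒ diverges.

no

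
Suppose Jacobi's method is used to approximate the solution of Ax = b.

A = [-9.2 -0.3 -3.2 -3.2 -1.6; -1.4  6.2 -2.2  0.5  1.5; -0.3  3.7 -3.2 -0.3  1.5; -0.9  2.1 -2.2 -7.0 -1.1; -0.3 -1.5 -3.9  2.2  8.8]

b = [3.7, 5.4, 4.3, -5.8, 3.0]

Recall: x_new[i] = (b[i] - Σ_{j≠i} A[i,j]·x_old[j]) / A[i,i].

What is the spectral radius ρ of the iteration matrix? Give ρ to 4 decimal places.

A = D + L + U where D = diag(-9.2, 6.2, -3.2, -7, 8.8).
Jacobi T = -D⁻¹(L+U): T[0,1] = -(-0.3)/(-9.2) = -0.0326; T[0,0] = 0.
  T[0,:] = [+0.0000, -0.0326, -0.3478, -0.3478, -0.1739]
  T[1,:] = [+0.2258, +0.0000, +0.3548, -0.0806, -0.2419]
  T[2,:] = [-0.0938, +1.1562, +0.0000, -0.0938, +0.4688]
  T[3,:] = [-0.1286, +0.3000, -0.3143, +0.0000, -0.1571]
  T[4,:] = [+0.0341, +0.1705, +0.4432, -0.2500, +0.0000]
eigenvalue magnitudes: 0.8766, 0.6483, 0.3287, 0.3287, 0.3171.
ρ = 0.8766; 0.8766 < 1, so it converges for any x₀.

0.8766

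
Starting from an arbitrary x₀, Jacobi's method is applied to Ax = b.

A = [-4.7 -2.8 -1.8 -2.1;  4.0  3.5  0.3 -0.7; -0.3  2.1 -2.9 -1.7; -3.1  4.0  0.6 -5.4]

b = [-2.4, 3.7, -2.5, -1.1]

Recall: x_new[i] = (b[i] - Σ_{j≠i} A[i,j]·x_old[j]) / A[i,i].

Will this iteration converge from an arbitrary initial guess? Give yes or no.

no

A = D + L + U where D = diag(-4.7, 3.5, -2.9, -5.4).
T_J = -D⁻¹(L+U): T[0,2] = -(-1.8)/(-4.7) = -0.3830; T[0,0] = 0.
  T[0,:] = [+0.0000, -0.5957, -0.3830, -0.4468]
  T[1,:] = [-1.1429, +0.0000, -0.0857, +0.2000]
  T[2,:] = [-0.1034, +0.7241, +0.0000, -0.5862]
  T[3,:] = [-0.5741, +0.7407, +0.1111, +0.0000]
|roots of det(T-λI)|: 1.2346, 0.7796, 0.7796, 0.0628.
spectral radius ρ = 1.2346; 1.2346 > 1 ⇒ diverges.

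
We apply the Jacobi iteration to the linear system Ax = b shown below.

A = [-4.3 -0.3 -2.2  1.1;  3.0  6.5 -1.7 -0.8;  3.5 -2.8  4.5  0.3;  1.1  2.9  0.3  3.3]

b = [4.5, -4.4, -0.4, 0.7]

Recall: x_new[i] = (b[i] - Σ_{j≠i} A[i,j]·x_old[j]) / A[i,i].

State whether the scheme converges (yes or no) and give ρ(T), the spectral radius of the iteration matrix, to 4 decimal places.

Diagonal D = diag(-4.3, 6.5, 4.5, 3.3); L, U strict lower/upper.
Jacobi T = -D⁻¹(L+U): T[0,2] = -(-2.2)/(-4.3) = -0.5116; T[0,0] = 0.
  T[0,:] = [+0.0000  -0.0698  -0.5116  +0.2558]
  T[1,:] = [-0.4615  +0.0000  +0.2615  +0.1231]
  T[2,:] = [-0.7778  +0.6222  +0.0000  -0.0667]
  T[3,:] = [-0.3333  -0.8788  -0.0909  +0.0000]
|λ(T)| sorted: 0.9303, 0.5700, 0.5046, 0.5046.
spectral radius ρ = 0.9303; 0.9303 < 1 ⇒ converges.

yes, ρ = 0.9303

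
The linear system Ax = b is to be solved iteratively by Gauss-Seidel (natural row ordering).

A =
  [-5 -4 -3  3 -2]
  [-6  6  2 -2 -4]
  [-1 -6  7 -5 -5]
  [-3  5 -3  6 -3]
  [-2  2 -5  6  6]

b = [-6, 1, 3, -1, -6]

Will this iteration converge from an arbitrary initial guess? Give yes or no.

no

Diagonal D = diag(-5, 6, 7, 6, 6); L, U strict lower/upper.
GS T = -(D+L)⁻¹U: row 0 first, T[0,3] = -(3)/(-5) = +0.6000; later rows by forward substitution.
  T[0,:] = [+0.0000  -0.8000  -0.6000  +0.6000  -0.4000]
  T[1,:] = [+0.0000  -0.8000  -0.9333  +0.9333  +0.2667]
  T[2,:] = [+0.0000  -0.8000  -0.8857  +1.6000  +0.8857]
  T[3,:] = [+0.0000  -0.1333  +0.0349  +0.3222  +0.5206]
  T[4,:] = [+0.0000  -0.5333  -0.6619  +0.9000  -0.0048]
|eigenvalues of T|: 1.4058, 0.5071, 0.3377, 0.1319, 0.0000.
spectral radius ρ = 1.4058; 1.4058 > 1: divergent.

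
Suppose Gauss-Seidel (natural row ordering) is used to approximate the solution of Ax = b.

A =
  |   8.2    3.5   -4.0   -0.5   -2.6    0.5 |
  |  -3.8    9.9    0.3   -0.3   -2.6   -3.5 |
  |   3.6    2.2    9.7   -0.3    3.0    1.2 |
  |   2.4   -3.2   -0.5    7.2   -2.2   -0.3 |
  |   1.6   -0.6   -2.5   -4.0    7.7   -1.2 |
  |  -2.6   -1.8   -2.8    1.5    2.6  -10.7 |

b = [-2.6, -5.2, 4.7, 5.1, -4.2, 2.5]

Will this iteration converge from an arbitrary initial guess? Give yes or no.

yes

Split A = D + L + U, D = diag(8.2, 9.9, 9.7, 7.2, 7.7, -10.7).
T_GS = -(D+L)⁻¹U: row 0 first, T[0,3] = -(-0.5)/(8.2) = +0.0610; later rows by forward substitution.
  T[0,:] = [+0.0000  -0.4268  +0.4878  +0.0610  +0.3171  -0.0610]
  T[1,:] = [+0.0000  -0.1638  +0.1569  +0.0537  +0.3843  +0.3301]
  T[2,:] = [+0.0000  +0.1956  -0.2166  -0.0039  -0.5141  -0.1760]
  T[3,:] = [+0.0000  +0.0830  -0.1079  +0.0033  +0.3350  +0.1965]
  T[4,:] = [+0.0000  +0.1826  -0.2155  -0.0080  -0.0288  +0.2392]
  T[5,:] = [+0.0000  +0.1361  -0.1557  -0.0243  +0.0328  +0.0910]
|eigenvalues of T|: 0.6748, 0.4411, 0.1032, 0.0273, 0.0055, 0.0000.
ρ(T) = max|λ| = 0.6748; 0.6748 < 1 ⇒ converges.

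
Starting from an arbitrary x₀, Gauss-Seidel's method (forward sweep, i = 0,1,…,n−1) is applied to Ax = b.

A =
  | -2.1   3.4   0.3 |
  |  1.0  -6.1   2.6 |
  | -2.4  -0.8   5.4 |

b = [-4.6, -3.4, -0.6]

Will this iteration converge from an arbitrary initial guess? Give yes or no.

yes

Let D = diag(-2.1, -6.1, 5.4); L, U the strict triangles.
T_GS = -(D+L)⁻¹U: row 0 first, T[0,2] = -(0.3)/(-2.1) = +0.1429; later rows by forward substitution.
  T[0,:] = [+0.0000, +1.6190, +0.1429]
  T[1,:] = [+0.0000, +0.2654, +0.4496]
  T[2,:] = [+0.0000, +0.7589, +0.1301]
eigenvalue magnitudes: 0.7858, 0.3903, 0.0000.
ρ(T) = max|λ| = 0.7858; 0.7858 < 1 ⇒ converges.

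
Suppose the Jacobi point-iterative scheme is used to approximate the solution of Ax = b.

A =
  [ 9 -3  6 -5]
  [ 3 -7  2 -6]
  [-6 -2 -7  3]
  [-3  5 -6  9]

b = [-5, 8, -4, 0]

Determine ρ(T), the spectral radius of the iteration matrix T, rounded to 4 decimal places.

Write A = D+L+U with D = diag(9, -7, -7, 9).
Jacobi: T = -D⁻¹(L+U), T[3,0] = -(-3)/(9) = +0.3333; T[3,3] = 0.
  T[0,:] = [+0.0000 +0.3333 -0.6667 +0.5556]
  T[1,:] = [+0.4286 +0.0000 +0.2857 -0.8571]
  T[2,:] = [-0.8571 -0.2857 +0.0000 +0.4286]
  T[3,:] = [+0.3333 -0.5556 +0.6667 +0.0000]
eigenvalue magnitudes: 1.3899, 0.9658, 0.5320, 0.1079.
spectral radius ρ = 1.3899; 1.3899 > 1, so it fails to converge.

1.3899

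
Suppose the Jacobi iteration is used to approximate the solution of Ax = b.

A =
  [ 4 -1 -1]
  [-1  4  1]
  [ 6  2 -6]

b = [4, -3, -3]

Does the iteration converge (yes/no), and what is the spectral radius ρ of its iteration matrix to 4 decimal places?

yes, ρ = 0.5520

A = D + L + U where D = diag(4, 4, -6).
Jacobi: T = -D⁻¹(L+U), T[1,2] = -(1)/(4) = -0.2500; T[1,1] = 0.
  T[0,:] = [+0.0000 +0.2500 +0.2500]
  T[1,:] = [+0.2500 +0.0000 -0.2500]
  T[2,:] = [+1.0000 +0.3333 +0.0000]
moduli |λ_i(T)| = 0.5520, 0.3020, 0.2500.
ρ(T) = max|λ| = 0.5520; 0.5520 < 1 ⇒ converges.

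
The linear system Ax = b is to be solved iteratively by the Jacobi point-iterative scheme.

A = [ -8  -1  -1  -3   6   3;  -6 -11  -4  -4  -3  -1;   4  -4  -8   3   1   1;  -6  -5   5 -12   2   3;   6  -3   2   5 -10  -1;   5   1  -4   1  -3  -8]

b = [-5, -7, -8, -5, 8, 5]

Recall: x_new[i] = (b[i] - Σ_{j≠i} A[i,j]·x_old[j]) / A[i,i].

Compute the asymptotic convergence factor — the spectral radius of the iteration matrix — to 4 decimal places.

Write A = D+L+U with D = diag(-8, -11, -8, -12, -10, -8).
T_J = -D⁻¹(L+U): T[1,4] = -(-3)/(-11) = -0.2727; T[1,1] = 0.
  T[0,:] = [+0.0000 -0.1250 -0.1250 -0.3750 +0.7500 +0.3750]
  T[1,:] = [-0.5455 +0.0000 -0.3636 -0.3636 -0.2727 -0.0909]
  T[2,:] = [+0.5000 -0.5000 +0.0000 +0.3750 +0.1250 +0.1250]
  T[3,:] = [-0.5000 -0.4167 +0.4167 +0.0000 +0.1667 +0.2500]
  T[4,:] = [+0.6000 -0.3000 +0.2000 +0.5000 +0.0000 -0.1000]
  T[5,:] = [+0.6250 +0.1250 -0.5000 +0.1250 -0.3750 +0.0000]
eigenvalue magnitudes: 1.2789, 0.9849, 0.4460, 0.4023, 0.4023, 0.0481.
spectral radius ρ = 1.2789; 1.2789 > 1: divergent.

1.2789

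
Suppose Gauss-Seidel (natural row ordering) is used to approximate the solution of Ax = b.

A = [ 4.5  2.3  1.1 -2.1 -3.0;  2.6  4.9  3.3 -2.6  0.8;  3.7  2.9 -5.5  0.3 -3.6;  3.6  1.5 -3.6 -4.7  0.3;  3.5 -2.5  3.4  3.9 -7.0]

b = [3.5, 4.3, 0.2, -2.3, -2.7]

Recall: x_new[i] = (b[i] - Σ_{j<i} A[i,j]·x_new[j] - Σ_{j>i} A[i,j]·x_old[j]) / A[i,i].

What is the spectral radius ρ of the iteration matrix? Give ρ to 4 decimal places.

1.1931

A = D + L + U where D = diag(4.5, 4.9, -5.5, -4.7, -7).
Gauss-Seidel: T = -(D+L)⁻¹U, row 0 first, T[0,1] = -(2.3)/(4.5) = -0.5111; later rows by forward substitution.
  T[0,:] = [+0.0000  -0.5111  -0.2444  +0.4667  +0.6667]
  T[1,:] = [+0.0000  +0.2712  -0.5438  +0.2830  -0.5170]
  T[2,:] = [+0.0000  -0.2008  -0.4512  +0.5177  -0.4787]
  T[3,:] = [+0.0000  -0.1511  -0.0152  +0.0512  +0.7761]
  T[4,:] = [+0.0000  -0.5341  -0.1556  +0.4123  +0.7179]
eigenvalue magnitudes: 1.1931, 0.8715, 0.2653, 0.0022, 0.0000.
ρ(T) = max|λ| = 1.1931; 1.1931 > 1 ⇒ diverges.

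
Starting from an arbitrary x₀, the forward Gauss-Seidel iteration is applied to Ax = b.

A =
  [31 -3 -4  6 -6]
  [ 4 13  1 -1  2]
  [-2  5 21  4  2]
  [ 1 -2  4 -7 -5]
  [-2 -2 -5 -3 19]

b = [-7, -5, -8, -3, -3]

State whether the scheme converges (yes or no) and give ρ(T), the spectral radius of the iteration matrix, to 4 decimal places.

yes, ρ = 0.3721

Split A = D + L + U, D = diag(31, 13, 21, -7, 19).
T_GS = -(D+L)⁻¹U: row 0 first, T[0,3] = -(6)/(31) = -0.1935; later rows by forward substitution.
  T[0,:] = [+0.0000  +0.0968  +0.1290  -0.1935  +0.1935]
  T[1,:] = [+0.0000  -0.0298  -0.1166  +0.1365  -0.2134]
  T[2,:] = [+0.0000  +0.0163  +0.0401  -0.2414  -0.0260]
  T[3,:] = [+0.0000  +0.0317  +0.0746  -0.2046  -0.6405]
  T[4,:] = [+0.0000  +0.0163  +0.0236  -0.1018  -0.1101]
|λ(T)| sorted: 0.3721, 0.0706, 0.0706, 0.0575, 0.0000.
ρ = 0.3721; 0.3721 < 1: convergent.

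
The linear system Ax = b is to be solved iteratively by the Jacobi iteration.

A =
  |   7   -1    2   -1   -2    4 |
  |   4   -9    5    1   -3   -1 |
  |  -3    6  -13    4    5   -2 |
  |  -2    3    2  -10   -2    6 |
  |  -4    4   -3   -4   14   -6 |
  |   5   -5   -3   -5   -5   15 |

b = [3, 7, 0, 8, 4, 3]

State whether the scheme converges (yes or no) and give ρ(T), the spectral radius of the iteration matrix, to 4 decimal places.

Diagonal D = diag(7, -9, -13, -10, 14, 15); L, U strict lower/upper.
T_J = -D⁻¹(L+U): T[5,3] = -(-5)/(15) = +0.3333; T[5,5] = 0.
  T[0,:] = [+0.0000 +0.1429 -0.2857 +0.1429 +0.2857 -0.5714]
  T[1,:] = [+0.4444 +0.0000 +0.5556 +0.1111 -0.3333 -0.1111]
  T[2,:] = [-0.2308 +0.4615 +0.0000 +0.3077 +0.3846 -0.1538]
  T[3,:] = [-0.2000 +0.3000 +0.2000 +0.0000 -0.2000 +0.6000]
  T[4,:] = [+0.2857 -0.2857 +0.2143 +0.2857 +0.0000 +0.4286]
  T[5,:] = [-0.3333 +0.3333 +0.2000 +0.3333 +0.3333 +0.0000]
|eigenvalues of T|: 1.1711, 0.6550, 0.6550, 0.2476, 0.1756, 0.1756.
ρ = 1.1711; 1.1711 > 1, so it fails to converge.

no, ρ = 1.1711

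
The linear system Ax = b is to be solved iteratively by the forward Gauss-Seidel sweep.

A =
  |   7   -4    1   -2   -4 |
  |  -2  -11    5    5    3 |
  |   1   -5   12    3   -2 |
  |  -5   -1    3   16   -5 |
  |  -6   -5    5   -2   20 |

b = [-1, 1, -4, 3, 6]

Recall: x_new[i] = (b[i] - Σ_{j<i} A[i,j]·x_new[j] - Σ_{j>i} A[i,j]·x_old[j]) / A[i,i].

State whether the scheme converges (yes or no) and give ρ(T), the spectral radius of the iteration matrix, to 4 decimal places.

Write A = D+L+U with D = diag(7, -11, 12, 16, 20).
T_GS = -(D+L)⁻¹U: row 0 first, T[0,4] = -(-4)/(7) = +0.5714; later rows by forward substitution.
  T[0,:] = [+0.0000 +0.5714 -0.1429 +0.2857 +0.5714]
  T[1,:] = [+0.0000 -0.1039 +0.4805 +0.4026 +0.1688]
  T[2,:] = [+0.0000 -0.0909 +0.2121 -0.1061 +0.1894]
  T[3,:] = [+0.0000 +0.1891 -0.0544 +0.1343 +0.4661]
  T[4,:] = [+0.0000 +0.1871 +0.0188 +0.2263 +0.2129]
|eigenvalues of T|: 0.6487, 0.2327, 0.2327, 0.1733, 0.0000.
ρ(T) = max|λ| = 0.6487; 0.6487 < 1: convergent.

yes, ρ = 0.6487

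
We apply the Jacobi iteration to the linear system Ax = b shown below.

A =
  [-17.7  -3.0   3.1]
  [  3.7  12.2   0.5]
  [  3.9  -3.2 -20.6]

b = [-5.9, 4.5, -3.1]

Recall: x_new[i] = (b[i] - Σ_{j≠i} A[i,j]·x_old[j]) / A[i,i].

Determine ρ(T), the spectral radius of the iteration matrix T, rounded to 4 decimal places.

0.3445

Split A = D + L + U, D = diag(-17.7, 12.2, -20.6).
Jacobi T = -D⁻¹(L+U): T[0,1] = -(-3)/(-17.7) = -0.1695; T[0,0] = 0.
  T[0,:] = [+0.0000 -0.1695 +0.1751]
  T[1,:] = [-0.3033 +0.0000 -0.0410]
  T[2,:] = [+0.1893 -0.1553 +0.0000]
|λ(T)| sorted: 0.3445, 0.2159, 0.1286.
ρ(T) = max|λ| = 0.3445; 0.3445 < 1, so it converges for any x₀.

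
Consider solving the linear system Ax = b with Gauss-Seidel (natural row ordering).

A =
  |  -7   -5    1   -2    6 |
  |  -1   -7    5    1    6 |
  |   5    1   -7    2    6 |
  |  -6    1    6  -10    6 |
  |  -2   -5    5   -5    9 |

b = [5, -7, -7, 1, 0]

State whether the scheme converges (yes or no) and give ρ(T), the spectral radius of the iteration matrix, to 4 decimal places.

Diagonal D = diag(-7, -7, -7, -10, 9); L, U strict lower/upper.
GS T = -(D+L)⁻¹U: row 0 first, T[0,2] = -(1)/(-7) = +0.1429; later rows by forward substitution.
  T[0,:] = [+0.0000 -0.7143 +0.1429 -0.2857 +0.8571]
  T[1,:] = [+0.0000 +0.1020 +0.6939 +0.1837 +0.7347]
  T[2,:] = [+0.0000 -0.4956 +0.2012 +0.1079 +1.5743]
  T[3,:] = [+0.0000 +0.1414 +0.1044 +0.2545 +1.1038]
  T[4,:] = [+0.0000 +0.2519 +0.3635 +0.1200 +0.3372]
|λ(T)| sorted: 1.2337, 0.4035, 0.4035, 0.0968, 0.0000.
ρ(T) = max|λ| = 1.2337; 1.2337 > 1, so it fails to converge.

no, ρ = 1.2337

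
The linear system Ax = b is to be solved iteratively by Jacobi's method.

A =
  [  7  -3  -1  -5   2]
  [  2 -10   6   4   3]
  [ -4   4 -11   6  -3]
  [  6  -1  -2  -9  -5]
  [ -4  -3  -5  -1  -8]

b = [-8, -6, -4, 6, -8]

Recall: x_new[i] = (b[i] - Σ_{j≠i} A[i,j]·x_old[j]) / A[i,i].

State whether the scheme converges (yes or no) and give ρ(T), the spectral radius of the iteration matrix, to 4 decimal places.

Split A = D + L + U, D = diag(7, -10, -11, -9, -8).
Jacobi T = -D⁻¹(L+U): T[1,0] = -(2)/(-10) = +0.2000; T[1,1] = 0.
  T[0,:] = [+0.0000  +0.4286  +0.1429  +0.7143  -0.2857]
  T[1,:] = [+0.2000  +0.0000  +0.6000  +0.4000  +0.3000]
  T[2,:] = [-0.3636  +0.3636  +0.0000  +0.5455  -0.2727]
  T[3,:] = [+0.6667  -0.1111  -0.2222  +0.0000  -0.5556]
  T[4,:] = [-0.5000  -0.3750  -0.6250  -0.1250  +0.0000]
|λ(T)| sorted: 1.1643, 0.8064, 0.5366, 0.5366, 0.1137.
ρ(T) = max|λ| = 1.1643; 1.1643 > 1 ⇒ diverges.

no, ρ = 1.1643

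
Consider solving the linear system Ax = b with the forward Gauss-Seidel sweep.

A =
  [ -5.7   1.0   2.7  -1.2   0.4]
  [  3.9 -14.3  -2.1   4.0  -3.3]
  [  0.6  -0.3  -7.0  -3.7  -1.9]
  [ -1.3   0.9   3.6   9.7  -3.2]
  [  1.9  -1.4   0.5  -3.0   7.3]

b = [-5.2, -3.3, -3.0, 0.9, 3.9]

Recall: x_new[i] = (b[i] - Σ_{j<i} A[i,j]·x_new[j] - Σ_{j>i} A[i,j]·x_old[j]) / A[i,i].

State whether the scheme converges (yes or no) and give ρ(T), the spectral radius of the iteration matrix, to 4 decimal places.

Let D = diag(-5.7, -14.3, -7, 9.7, 7.3); L, U the strict triangles.
Gauss-Seidel: T = -(D+L)⁻¹U, row 0 first, T[0,4] = -(0.4)/(-5.7) = +0.0702; later rows by forward substitution.
  T[0,:] = [+0.0000  +0.1754  +0.4737  -0.2105  +0.0702]
  T[1,:] = [+0.0000  +0.0478  -0.0177  +0.2223  -0.2116]
  T[2,:] = [+0.0000  +0.0130  +0.0414  -0.5561  -0.2563]
  T[3,:] = [+0.0000  +0.0143  +0.0498  +0.1576  +0.4541]
  T[4,:] = [+0.0000  -0.0315  -0.1091  +0.2003  +0.1453]
|eigenvalues of T|: 0.5271, 0.1867, 0.1867, 0.0637, 0.0000.
ρ(T) = max|λ| = 0.5271; 0.5271 < 1, so it converges for any x₀.

yes, ρ = 0.5271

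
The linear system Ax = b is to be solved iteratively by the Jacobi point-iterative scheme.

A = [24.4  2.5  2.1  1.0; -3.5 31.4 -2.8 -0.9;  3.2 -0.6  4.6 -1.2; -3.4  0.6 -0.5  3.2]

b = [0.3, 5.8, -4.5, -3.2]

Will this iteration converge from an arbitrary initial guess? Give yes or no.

yes

Diagonal D = diag(24.4, 31.4, 4.6, 3.2); L, U strict lower/upper.
Jacobi T = -D⁻¹(L+U): T[1,2] = -(-2.8)/(31.4) = +0.0892; T[1,1] = 0.
  T[0,:] = [+0.0000 -0.1025 -0.0861 -0.0410]
  T[1,:] = [+0.1115 +0.0000 +0.0892 +0.0287]
  T[2,:] = [-0.6957 +0.1304 +0.0000 +0.2609]
  T[3,:] = [+1.0625 -0.1875 +0.1562 +0.0000]
|roots of det(T-λI)|: 0.3197, 0.2693, 0.2693, 0.0587.
ρ(T) = max|λ| = 0.3197; 0.3197 < 1, so it converges for any x₀.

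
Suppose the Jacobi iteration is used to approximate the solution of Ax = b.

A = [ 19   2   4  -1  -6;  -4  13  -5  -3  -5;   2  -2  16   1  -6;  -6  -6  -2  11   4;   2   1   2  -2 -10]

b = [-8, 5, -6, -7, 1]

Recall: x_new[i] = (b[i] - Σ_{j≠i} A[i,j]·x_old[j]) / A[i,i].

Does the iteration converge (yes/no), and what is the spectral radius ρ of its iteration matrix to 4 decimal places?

Write A = D+L+U with D = diag(19, 13, 16, 11, -10).
T_J = -D⁻¹(L+U): T[1,2] = -(-5)/(13) = +0.3846; T[1,1] = 0.
  T[0,:] = [+0.0000  -0.1053  -0.2105  +0.0526  +0.3158]
  T[1,:] = [+0.3077  +0.0000  +0.3846  +0.2308  +0.3846]
  T[2,:] = [-0.1250  +0.1250  +0.0000  -0.0625  +0.3750]
  T[3,:] = [+0.5455  +0.5455  +0.1818  +0.0000  -0.3636]
  T[4,:] = [+0.2000  +0.1000  +0.2000  -0.2000  +0.0000]
|roots of det(T-λI)|: 0.6704, 0.4427, 0.4427, 0.3668, 0.2549.
spectral radius ρ = 0.6704; 0.6704 < 1: convergent.

yes, ρ = 0.6704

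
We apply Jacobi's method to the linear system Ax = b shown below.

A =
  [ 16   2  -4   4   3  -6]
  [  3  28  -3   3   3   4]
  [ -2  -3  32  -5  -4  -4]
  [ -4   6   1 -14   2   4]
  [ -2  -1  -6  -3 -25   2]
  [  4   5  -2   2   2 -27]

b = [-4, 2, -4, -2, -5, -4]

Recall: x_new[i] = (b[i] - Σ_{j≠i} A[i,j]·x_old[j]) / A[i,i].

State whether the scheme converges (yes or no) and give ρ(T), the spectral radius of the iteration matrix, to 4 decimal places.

yes, ρ = 0.5139

A = D + L + U where D = diag(16, 28, 32, -14, -25, -27).
Jacobi: T = -D⁻¹(L+U), T[1,3] = -(3)/(28) = -0.1071; T[1,1] = 0.
  T[0,:] = [+0.0000  -0.1250  +0.2500  -0.2500  -0.1875  +0.3750]
  T[1,:] = [-0.1071  +0.0000  +0.1071  -0.1071  -0.1071  -0.1429]
  T[2,:] = [+0.0625  +0.0938  +0.0000  +0.1562  +0.1250  +0.1250]
  T[3,:] = [-0.2857  +0.4286  +0.0714  +0.0000  +0.1429  +0.2857]
  T[4,:] = [-0.0800  -0.0400  -0.2400  -0.1200  +0.0000  +0.0800]
  T[5,:] = [+0.1481  +0.1852  -0.0741  +0.0741  +0.0741  +0.0000]
|roots of det(T-λI)|: 0.5139, 0.3003, 0.3003, 0.2526, 0.1865, 0.0100.
ρ = 0.5139; 0.5139 < 1, so it converges for any x₀.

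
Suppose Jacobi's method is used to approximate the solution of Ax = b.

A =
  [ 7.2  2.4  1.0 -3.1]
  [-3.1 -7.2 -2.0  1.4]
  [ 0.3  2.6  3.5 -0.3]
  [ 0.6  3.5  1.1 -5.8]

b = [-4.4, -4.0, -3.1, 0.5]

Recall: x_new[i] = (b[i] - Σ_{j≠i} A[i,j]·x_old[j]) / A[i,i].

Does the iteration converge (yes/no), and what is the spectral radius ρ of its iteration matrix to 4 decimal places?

yes, ρ = 0.9037

Let D = diag(7.2, -7.2, 3.5, -5.8); L, U the strict triangles.
T_J = -D⁻¹(L+U): T[1,0] = -(-3.1)/(-7.2) = -0.4306; T[1,1] = 0.
  T[0,:] = [+0.0000 -0.3333 -0.1389 +0.4306]
  T[1,:] = [-0.4306 +0.0000 -0.2778 +0.1944]
  T[2,:] = [-0.0857 -0.7429 +0.0000 +0.0857]
  T[3,:] = [+0.1034 +0.6034 +0.1897 +0.0000]
|λ(T)| sorted: 0.9037, 0.3635, 0.2836, 0.2836.
ρ = 0.9037; 0.9037 < 1, so it converges for any x₀.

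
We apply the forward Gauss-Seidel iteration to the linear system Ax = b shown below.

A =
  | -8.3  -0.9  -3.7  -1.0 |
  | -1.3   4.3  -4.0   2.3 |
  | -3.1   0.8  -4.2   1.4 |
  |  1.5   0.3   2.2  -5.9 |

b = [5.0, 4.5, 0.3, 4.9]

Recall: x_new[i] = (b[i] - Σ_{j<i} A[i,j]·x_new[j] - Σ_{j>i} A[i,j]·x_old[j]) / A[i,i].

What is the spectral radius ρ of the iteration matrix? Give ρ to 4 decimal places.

0.6172

Diagonal D = diag(-8.3, 4.3, -4.2, -5.9); L, U strict lower/upper.
Gauss-Seidel: T = -(D+L)⁻¹U, row 0 first, T[0,1] = -(-0.9)/(-8.3) = -0.1084; later rows by forward substitution.
  T[0,:] = [+0.0000, -0.1084, -0.4458, -0.1205]
  T[1,:] = [+0.0000, -0.0328, +0.7955, -0.5713]
  T[2,:] = [+0.0000, +0.0738, +0.4805, +0.3134]
  T[3,:] = [+0.0000, -0.0017, +0.1063, +0.0572]
moduli |λ_i(T)| = 0.6172, 0.1865, 0.0743, 0.0000.
spectral radius ρ = 0.6172; 0.6172 < 1, so it converges for any x₀.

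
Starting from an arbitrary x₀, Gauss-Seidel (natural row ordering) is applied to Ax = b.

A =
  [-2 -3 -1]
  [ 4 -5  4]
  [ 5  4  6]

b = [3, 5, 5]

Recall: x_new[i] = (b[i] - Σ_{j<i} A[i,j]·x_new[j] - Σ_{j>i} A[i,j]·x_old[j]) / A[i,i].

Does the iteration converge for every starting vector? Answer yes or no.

no

Write A = D+L+U with D = diag(-2, -5, 6).
Gauss-Seidel: T = -(D+L)⁻¹U, row 0 first, T[0,1] = -(-3)/(-2) = -1.5000; later rows by forward substitution.
  T[0,:] = [+0.0000 -1.5000 -0.5000]
  T[1,:] = [+0.0000 -1.2000 +0.4000]
  T[2,:] = [+0.0000 +2.0500 +0.1500]
|eigenvalues of T|: 1.6544, 0.6044, 0.0000.
ρ = 1.6544; 1.6544 > 1 ⇒ diverges.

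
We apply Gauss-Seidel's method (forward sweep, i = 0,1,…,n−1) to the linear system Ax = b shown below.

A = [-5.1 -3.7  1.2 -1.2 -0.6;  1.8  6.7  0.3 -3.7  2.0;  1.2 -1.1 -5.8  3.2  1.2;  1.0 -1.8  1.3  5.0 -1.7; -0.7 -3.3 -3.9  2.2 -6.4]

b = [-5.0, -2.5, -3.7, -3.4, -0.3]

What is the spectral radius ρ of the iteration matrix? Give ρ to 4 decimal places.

Let D = diag(-5.1, 6.7, -5.8, 5, -6.4); L, U the strict triangles.
Gauss-Seidel: T = -(D+L)⁻¹U, row 0 first, T[0,2] = -(1.2)/(-5.1) = +0.2353; later rows by forward substitution.
  T[0,:] = [+0.0000, -0.7255, +0.2353, -0.2353, -0.1176]
  T[1,:] = [+0.0000, +0.1949, -0.1080, +0.6155, -0.2669]
  T[2,:] = [+0.0000, -0.1871, +0.0692, +0.3863, +0.2332]
  T[3,:] = [+0.0000, +0.2639, -0.1039, +0.1682, +0.2068]
  T[4,:] = [+0.0000, +0.1836, -0.0479, -0.4692, +0.0795]
|λ(T)| sorted: 0.5834, 0.3865, 0.3865, 0.0076, 0.0000.
ρ(T) = max|λ| = 0.5834; 0.5834 < 1 ⇒ converges.

0.5834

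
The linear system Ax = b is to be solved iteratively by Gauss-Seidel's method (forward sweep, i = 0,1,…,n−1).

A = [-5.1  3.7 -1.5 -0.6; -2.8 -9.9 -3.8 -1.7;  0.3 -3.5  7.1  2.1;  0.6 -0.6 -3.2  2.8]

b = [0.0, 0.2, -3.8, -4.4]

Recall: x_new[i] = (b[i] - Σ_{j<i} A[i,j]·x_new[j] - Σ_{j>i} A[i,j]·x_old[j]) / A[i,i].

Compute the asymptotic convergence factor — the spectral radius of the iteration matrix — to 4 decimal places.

0.7537

Split A = D + L + U, D = diag(-5.1, -9.9, 7.1, 2.8).
GS T = -(D+L)⁻¹U: row 0 first, T[0,3] = -(-0.6)/(-5.1) = -0.1176; later rows by forward substitution.
  T[0,:] = [+0.0000  +0.7255  -0.2941  -0.1176]
  T[1,:] = [+0.0000  -0.2052  -0.3007  -0.1384]
  T[2,:] = [+0.0000  -0.1318  -0.1358  -0.3591]
  T[3,:] = [+0.0000  -0.3501  -0.1566  -0.4148]
|roots of det(T-λI)|: 0.7537, 0.1530, 0.1530, 0.0000.
spectral radius ρ = 0.7537; 0.7537 < 1: convergent.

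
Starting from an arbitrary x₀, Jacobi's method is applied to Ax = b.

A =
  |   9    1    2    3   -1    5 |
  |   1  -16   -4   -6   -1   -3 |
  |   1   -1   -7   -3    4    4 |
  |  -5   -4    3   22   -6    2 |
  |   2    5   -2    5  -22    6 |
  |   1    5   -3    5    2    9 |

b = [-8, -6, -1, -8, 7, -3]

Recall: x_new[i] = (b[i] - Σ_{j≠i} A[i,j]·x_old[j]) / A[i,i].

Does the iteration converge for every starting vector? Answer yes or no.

yes

Split A = D + L + U, D = diag(9, -16, -7, 22, -22, 9).
T_J = -D⁻¹(L+U): T[2,4] = -(4)/(-7) = +0.5714; T[2,2] = 0.
  T[0,:] = [+0.0000  -0.1111  -0.2222  -0.3333  +0.1111  -0.5556]
  T[1,:] = [+0.0625  +0.0000  -0.2500  -0.3750  -0.0625  -0.1875]
  T[2,:] = [+0.1429  -0.1429  +0.0000  -0.4286  +0.5714  +0.5714]
  T[3,:] = [+0.2273  +0.1818  -0.1364  +0.0000  +0.2727  -0.0909]
  T[4,:] = [+0.0909  +0.2273  -0.0909  +0.2273  +0.0000  +0.2727]
  T[5,:] = [-0.1111  -0.5556  +0.3333  -0.5556  -0.2222  +0.0000]
eigenvalue magnitudes: 0.8255, 0.4218, 0.4218, 0.3186, 0.3186, 0.0567.
spectral radius ρ = 0.8255; 0.8255 < 1: convergent.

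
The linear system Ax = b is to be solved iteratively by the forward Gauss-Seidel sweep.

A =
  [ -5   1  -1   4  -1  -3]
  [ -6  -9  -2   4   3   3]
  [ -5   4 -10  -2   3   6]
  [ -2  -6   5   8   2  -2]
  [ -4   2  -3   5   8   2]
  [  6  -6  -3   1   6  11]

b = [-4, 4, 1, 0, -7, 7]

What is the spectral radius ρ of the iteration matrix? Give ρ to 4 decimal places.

A = D + L + U where D = diag(-5, -9, -10, 8, 8, 11).
GS T = -(D+L)⁻¹U: row 0 first, T[0,3] = -(4)/(-5) = +0.8000; later rows by forward substitution.
  T[0,:] = [+0.0000 +0.2000 -0.2000 +0.8000 -0.2000 -0.6000]
  T[1,:] = [+0.0000 -0.1333 -0.0889 -0.0889 +0.4667 +0.7333]
  T[2,:] = [+0.0000 -0.1533 +0.0644 -0.6356 +0.5867 +1.1933]
  T[3,:] = [+0.0000 +0.0458 -0.1569 +0.5306 -0.3167 -0.0958]
  T[4,:] = [+0.0000 +0.0472 +0.0445 -0.1477 +0.2012 -0.2259]
  T[5,:] = [+0.0000 -0.2535 +0.0682 -0.6258 +0.4427 +1.1847]
moduli |λ_i(T)| = 1.2657, 0.5384, 0.1248, 0.1248, 0.0285, 0.0000.
ρ(T) = max|λ| = 1.2657; 1.2657 > 1 ⇒ diverges.

1.2657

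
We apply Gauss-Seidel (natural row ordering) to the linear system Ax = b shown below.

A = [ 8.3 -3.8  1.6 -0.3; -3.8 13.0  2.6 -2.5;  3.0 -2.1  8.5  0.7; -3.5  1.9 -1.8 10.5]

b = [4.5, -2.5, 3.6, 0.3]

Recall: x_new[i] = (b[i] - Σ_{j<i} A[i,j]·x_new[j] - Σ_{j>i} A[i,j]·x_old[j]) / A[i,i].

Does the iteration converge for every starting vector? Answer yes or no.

yes

Split A = D + L + U, D = diag(8.3, 13, 8.5, 10.5).
GS T = -(D+L)⁻¹U: row 0 first, T[0,1] = -(-3.8)/(8.3) = +0.4578; later rows by forward substitution.
  T[0,:] = [+0.0000 +0.4578 -0.1928 +0.0361]
  T[1,:] = [+0.0000 +0.1338 -0.2563 +0.2029]
  T[2,:] = [+0.0000 -0.1285 +0.0047 -0.0450]
  T[3,:] = [+0.0000 +0.1064 -0.0171 -0.0324]
moduli |λ_i(T)| = 0.3174, 0.1626, 0.0487, 0.0000.
ρ = 0.3174; 0.3174 < 1: convergent.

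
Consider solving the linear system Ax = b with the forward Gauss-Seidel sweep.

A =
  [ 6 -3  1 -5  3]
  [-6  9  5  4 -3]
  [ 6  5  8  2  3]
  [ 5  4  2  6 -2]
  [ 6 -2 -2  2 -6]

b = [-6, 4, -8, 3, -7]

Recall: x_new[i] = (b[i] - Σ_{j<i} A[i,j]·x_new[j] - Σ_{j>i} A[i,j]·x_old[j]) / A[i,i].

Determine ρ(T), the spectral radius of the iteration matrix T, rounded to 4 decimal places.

Let D = diag(6, 9, 8, 6, -6); L, U the strict triangles.
GS T = -(D+L)⁻¹U: row 0 first, T[0,1] = -(-3)/(6) = +0.5000; later rows by forward substitution.
  T[0,:] = [+0.0000 +0.5000 -0.1667 +0.8333 -0.5000]
  T[1,:] = [+0.0000 +0.3333 -0.6667 +0.1111 +0.0000]
  T[2,:] = [+0.0000 -0.5833 +0.5417 -0.9444 +0.0000]
  T[3,:] = [+0.0000 -0.4444 +0.4028 -0.4537 +0.7500]
  T[4,:] = [+0.0000 +0.4352 +0.0093 +0.9599 -0.2500]
eigenvalue magnitudes: 1.1611, 0.7029, 0.7029, 0.0404, 0.0000.
ρ = 1.1611; 1.1611 > 1 ⇒ diverges.

1.1611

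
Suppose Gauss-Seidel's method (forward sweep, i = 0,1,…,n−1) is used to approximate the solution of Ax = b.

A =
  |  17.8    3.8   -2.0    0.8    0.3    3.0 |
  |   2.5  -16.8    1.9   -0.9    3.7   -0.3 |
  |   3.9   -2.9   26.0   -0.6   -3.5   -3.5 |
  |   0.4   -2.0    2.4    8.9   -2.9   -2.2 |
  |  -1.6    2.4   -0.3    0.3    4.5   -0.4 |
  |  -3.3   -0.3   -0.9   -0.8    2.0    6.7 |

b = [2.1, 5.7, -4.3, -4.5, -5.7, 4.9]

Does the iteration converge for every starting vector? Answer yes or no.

yes

Split A = D + L + U, D = diag(17.8, -16.8, 26, 8.9, 4.5, 6.7).
GS T = -(D+L)⁻¹U: row 0 first, T[0,5] = -(3)/(17.8) = -0.1685; later rows by forward substitution.
  T[0,:] = [+0.0000, -0.2135, +0.1124, -0.0449, -0.0169, -0.1685]
  T[1,:] = [+0.0000, -0.0318, +0.1298, -0.0603, +0.2177, -0.0429]
  T[2,:] = [+0.0000, +0.0285, -0.0024, +0.0231, +0.1614, +0.1551]
  T[3,:] = [+0.0000, -0.0052, +0.0248, -0.0177, +0.3320, +0.2033]
  T[4,:] = [+0.0000, -0.0567, -0.0311, +0.0189, -0.1335, +0.0487]
  T[5,:] = [+0.0000, -0.0864, +0.0731, -0.0295, +0.1026, -0.0543]
|eigenvalues of T|: 0.1807, 0.0826, 0.0826, 0.0803, 0.0803, 0.0000.
spectral radius ρ = 0.1807; 0.1807 < 1 ⇒ converges.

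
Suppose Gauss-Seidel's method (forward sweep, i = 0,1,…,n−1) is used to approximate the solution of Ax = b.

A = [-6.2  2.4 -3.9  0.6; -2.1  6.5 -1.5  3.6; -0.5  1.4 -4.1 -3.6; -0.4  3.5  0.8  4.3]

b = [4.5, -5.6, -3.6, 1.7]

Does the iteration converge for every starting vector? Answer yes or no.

yes

Let D = diag(-6.2, 6.5, -4.1, 4.3); L, U the strict triangles.
GS T = -(D+L)⁻¹U: row 0 first, T[0,1] = -(2.4)/(-6.2) = +0.3871; later rows by forward substitution.
  T[0,:] = [+0.0000 +0.3871 -0.6290 +0.0968]
  T[1,:] = [+0.0000 +0.1251 +0.0275 -0.5226]
  T[2,:] = [+0.0000 -0.0045 +0.0861 -1.0683]
  T[3,:] = [+0.0000 -0.0649 -0.0970 +0.6331]
|eigenvalues of T|: 0.8250, 0.1042, 0.0849, 0.0000.
spectral radius ρ = 0.8250; 0.8250 < 1 ⇒ converges.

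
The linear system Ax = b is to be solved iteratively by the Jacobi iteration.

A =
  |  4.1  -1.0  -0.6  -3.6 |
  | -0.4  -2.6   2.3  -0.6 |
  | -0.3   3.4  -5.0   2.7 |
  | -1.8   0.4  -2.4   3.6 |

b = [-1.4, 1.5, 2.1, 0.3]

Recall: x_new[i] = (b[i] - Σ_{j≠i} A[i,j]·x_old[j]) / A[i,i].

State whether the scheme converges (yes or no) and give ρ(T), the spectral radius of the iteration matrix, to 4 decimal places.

no, ρ = 1.1655

Diagonal D = diag(4.1, -2.6, -5, 3.6); L, U strict lower/upper.
T_J = -D⁻¹(L+U): T[2,1] = -(3.4)/(-5) = +0.6800; T[2,2] = 0.
  T[0,:] = [+0.0000, +0.2439, +0.1463, +0.8780]
  T[1,:] = [-0.1538, +0.0000, +0.8846, -0.2308]
  T[2,:] = [-0.0600, +0.6800, +0.0000, +0.5400]
  T[3,:] = [+0.5000, -0.1111, +0.6667, +0.0000]
|λ(T)| sorted: 1.1655, 0.9394, 0.6097, 0.3836.
spectral radius ρ = 1.1655; 1.1655 > 1 ⇒ diverges.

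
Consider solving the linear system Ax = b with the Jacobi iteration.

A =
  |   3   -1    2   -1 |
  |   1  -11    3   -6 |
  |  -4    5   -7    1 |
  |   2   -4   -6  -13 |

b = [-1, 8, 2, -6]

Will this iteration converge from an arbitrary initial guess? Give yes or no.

Let D = diag(3, -11, -7, -13); L, U the strict triangles.
T_J = -D⁻¹(L+U): T[3,2] = -(-6)/(-13) = -0.4615; T[3,3] = 0.
  T[0,:] = [+0.0000 +0.3333 -0.6667 +0.3333]
  T[1,:] = [+0.0909 +0.0000 +0.2727 -0.5455]
  T[2,:] = [-0.5714 +0.7143 +0.0000 +0.1429]
  T[3,:] = [+0.1538 -0.3077 -0.4615 +0.0000]
|eigenvalues of T|: 0.8910, 0.6603, 0.4774, 0.2466.
spectral radius ρ = 0.8910; 0.8910 < 1, so it converges for any x₀.

yes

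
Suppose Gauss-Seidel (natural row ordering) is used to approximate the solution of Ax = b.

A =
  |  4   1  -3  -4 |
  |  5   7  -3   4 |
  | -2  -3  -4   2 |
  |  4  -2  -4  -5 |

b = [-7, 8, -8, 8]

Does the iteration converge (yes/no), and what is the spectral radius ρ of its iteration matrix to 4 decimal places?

no, ρ = 1.3613

A = D + L + U where D = diag(4, 7, -4, -5).
T_GS = -(D+L)⁻¹U: row 0 first, T[0,2] = -(-3)/(4) = +0.7500; later rows by forward substitution.
  T[0,:] = [+0.0000  -0.2500  +0.7500  +1.0000]
  T[1,:] = [+0.0000  +0.1786  -0.1071  -1.2857]
  T[2,:] = [+0.0000  -0.0089  -0.2946  +0.9643]
  T[3,:] = [+0.0000  -0.2643  +0.8786  +0.5429]
eigenvalue magnitudes: 1.3613, 0.9670, 0.0326, 0.0000.
ρ = 1.3613; 1.3613 > 1, so it fails to converge.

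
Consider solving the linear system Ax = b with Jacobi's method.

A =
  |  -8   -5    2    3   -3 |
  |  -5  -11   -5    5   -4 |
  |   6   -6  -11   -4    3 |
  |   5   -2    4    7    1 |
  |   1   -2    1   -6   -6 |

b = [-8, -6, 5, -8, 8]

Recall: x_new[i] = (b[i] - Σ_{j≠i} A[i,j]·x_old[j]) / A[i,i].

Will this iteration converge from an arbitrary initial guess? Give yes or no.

Split A = D + L + U, D = diag(-8, -11, -11, 7, -6).
T_J = -D⁻¹(L+U): T[2,3] = -(-4)/(-11) = -0.3636; T[2,2] = 0.
  T[0,:] = [+0.0000  -0.6250  +0.2500  +0.3750  -0.3750]
  T[1,:] = [-0.4545  +0.0000  -0.4545  +0.4545  -0.3636]
  T[2,:] = [+0.5455  -0.5455  +0.0000  -0.3636  +0.2727]
  T[3,:] = [-0.7143  +0.2857  -0.5714  +0.0000  -0.1429]
  T[4,:] = [+0.1667  -0.3333  +0.1667  -1.0000  +0.0000]
|eigenvalues of T|: 1.2624, 0.6507, 0.4996, 0.3930, 0.3930.
spectral radius ρ = 1.2624; 1.2624 > 1 ⇒ diverges.

no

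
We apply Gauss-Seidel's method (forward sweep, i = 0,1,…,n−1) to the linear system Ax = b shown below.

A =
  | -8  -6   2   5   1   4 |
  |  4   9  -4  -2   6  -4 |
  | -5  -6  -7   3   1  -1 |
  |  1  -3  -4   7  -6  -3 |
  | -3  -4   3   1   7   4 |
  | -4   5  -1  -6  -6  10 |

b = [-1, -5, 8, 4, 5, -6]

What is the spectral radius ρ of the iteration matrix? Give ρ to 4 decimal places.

Split A = D + L + U, D = diag(-8, 9, -7, 7, 7, 10).
GS T = -(D+L)⁻¹U: row 0 first, T[0,1] = -(-6)/(-8) = -0.7500; later rows by forward substitution.
  T[0,:] = [+0.0000  -0.7500  +0.2500  +0.6250  +0.1250  +0.5000]
  T[1,:] = [+0.0000  +0.3333  +0.3333  -0.0556  -0.7222  +0.2222]
  T[2,:] = [+0.0000  +0.2500  -0.4643  +0.0298  +0.6726  -0.6905]
  T[3,:] = [+0.0000  +0.3929  -0.1582  -0.0961  +0.9141  +0.0578]
  T[4,:] = [+0.0000  -0.2942  +0.5192  +0.2371  -0.7780  +0.0575]
  T[5,:] = [+0.0000  -0.3825  +0.1035  +0.3654  +0.5601  +0.0890]
moduli |λ_i(T)| = 1.5078, 0.4231, 0.4231, 0.3511, 0.2954, 0.0000.
ρ = 1.5078; 1.5078 > 1, so it fails to converge.

1.5078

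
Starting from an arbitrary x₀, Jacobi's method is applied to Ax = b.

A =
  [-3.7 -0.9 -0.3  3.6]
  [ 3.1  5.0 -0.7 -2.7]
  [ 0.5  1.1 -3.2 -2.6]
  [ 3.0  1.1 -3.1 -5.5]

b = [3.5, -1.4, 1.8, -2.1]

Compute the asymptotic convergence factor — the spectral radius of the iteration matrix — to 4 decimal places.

1.2611

Let D = diag(-3.7, 5, -3.2, -5.5); L, U the strict triangles.
Jacobi T = -D⁻¹(L+U): T[1,3] = -(-2.7)/(5) = +0.5400; T[1,1] = 0.
  T[0,:] = [+0.0000, -0.2432, -0.0811, +0.9730]
  T[1,:] = [-0.6200, +0.0000, +0.1400, +0.5400]
  T[2,:] = [+0.1562, +0.3438, +0.0000, -0.8125]
  T[3,:] = [+0.5455, +0.2000, -0.5636, +0.0000]
|eigenvalues of T|: 1.2611, 0.9785, 0.1759, 0.1759.
ρ(T) = max|λ| = 1.2611; 1.2611 > 1: divergent.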